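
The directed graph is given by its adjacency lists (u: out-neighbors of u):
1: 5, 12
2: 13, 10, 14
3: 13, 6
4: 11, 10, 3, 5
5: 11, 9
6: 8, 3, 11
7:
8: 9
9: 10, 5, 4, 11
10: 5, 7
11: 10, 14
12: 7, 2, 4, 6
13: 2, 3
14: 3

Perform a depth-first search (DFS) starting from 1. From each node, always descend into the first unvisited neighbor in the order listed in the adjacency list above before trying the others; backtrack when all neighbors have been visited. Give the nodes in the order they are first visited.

Visit 1
1 → 5
5 → 11
11 → 10
10 → 7
11 → 14
14 → 3
3 → 13
13 → 2
3 → 6
6 → 8
8 → 9
9 → 4
1 → 12

1 -> 5 -> 11 -> 10 -> 7 -> 14 -> 3 -> 13 -> 2 -> 6 -> 8 -> 9 -> 4 -> 12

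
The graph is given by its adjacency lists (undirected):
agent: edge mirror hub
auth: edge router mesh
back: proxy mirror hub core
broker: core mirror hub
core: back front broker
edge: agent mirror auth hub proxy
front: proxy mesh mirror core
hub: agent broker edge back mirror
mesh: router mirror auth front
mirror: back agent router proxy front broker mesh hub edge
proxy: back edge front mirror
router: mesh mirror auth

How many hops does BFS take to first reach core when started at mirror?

Level 0: mirror
Level 1: agent, back, broker, edge, front, hub, mesh, proxy, router
Level 2: auth, core
core first appears at level 2.

2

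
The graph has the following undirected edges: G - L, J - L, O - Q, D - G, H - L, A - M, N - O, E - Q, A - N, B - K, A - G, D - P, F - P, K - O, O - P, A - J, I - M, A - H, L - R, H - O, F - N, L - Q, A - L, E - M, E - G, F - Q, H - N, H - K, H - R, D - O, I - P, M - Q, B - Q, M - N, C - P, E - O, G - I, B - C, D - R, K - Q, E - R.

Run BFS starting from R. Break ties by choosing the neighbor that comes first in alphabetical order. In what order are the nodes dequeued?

Visit R; enqueue D, E, H, L → queue [D, E, H, L]
Visit D; enqueue G, O, P → queue [E, H, L, G, O, P]
Visit E; enqueue M, Q → queue [H, L, G, O, P, M, Q]
Visit H; enqueue A, K, N → queue [L, G, O, P, M, Q, A, K, N]
Visit L; enqueue J → queue [G, O, P, M, Q, A, K, N, J]
Visit G; enqueue I → queue [O, P, M, Q, A, K, N, J, I]
Visit O → queue [P, M, Q, A, K, N, J, I]
Visit P; enqueue C, F → queue [M, Q, A, K, N, J, I, C, F]
Visit M → queue [Q, A, K, N, J, I, C, F]
Visit Q; enqueue B → queue [A, K, N, J, I, C, F, B]
Visit A → queue [K, N, J, I, C, F, B]
Visit K → queue [N, J, I, C, F, B]
Visit N → queue [J, I, C, F, B]
Visit J → queue [I, C, F, B]
Visit I → queue [C, F, B]
Visit C → queue [F, B]
Visit F → queue [B]
Visit B → queue []

R, D, E, H, L, G, O, P, M, Q, A, K, N, J, I, C, F, B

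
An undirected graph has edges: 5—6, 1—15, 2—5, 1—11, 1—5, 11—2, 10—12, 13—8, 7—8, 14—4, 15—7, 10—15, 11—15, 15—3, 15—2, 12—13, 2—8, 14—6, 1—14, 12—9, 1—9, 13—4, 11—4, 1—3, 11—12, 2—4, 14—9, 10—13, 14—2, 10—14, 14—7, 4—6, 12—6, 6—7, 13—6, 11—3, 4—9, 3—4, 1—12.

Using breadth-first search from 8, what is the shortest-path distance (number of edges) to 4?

Level 0: 8
Level 1: 2, 7, 13
Level 2: 4, 5, 6, 10, 11, 12, 14, 15
Level 3: 1, 3, 9
4 first appears at level 2.

2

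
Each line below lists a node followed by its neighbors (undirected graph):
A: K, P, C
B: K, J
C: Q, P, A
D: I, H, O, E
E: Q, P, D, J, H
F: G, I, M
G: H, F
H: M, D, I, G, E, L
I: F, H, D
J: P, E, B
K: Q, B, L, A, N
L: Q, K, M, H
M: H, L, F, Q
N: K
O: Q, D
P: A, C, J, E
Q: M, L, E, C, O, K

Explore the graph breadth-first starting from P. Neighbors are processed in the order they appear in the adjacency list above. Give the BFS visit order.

P -> A -> C -> J -> E -> K -> Q -> B -> D -> H -> L -> N -> M -> O -> I -> G -> F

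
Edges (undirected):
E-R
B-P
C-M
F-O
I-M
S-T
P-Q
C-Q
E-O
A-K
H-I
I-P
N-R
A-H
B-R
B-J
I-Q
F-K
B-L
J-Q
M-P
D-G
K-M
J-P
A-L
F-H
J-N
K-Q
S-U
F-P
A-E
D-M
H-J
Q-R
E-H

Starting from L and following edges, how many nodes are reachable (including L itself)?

18

BFS from L visits: L, B, A, R, P, J, K, H, E, Q, N, M, I, F, O, C, D, G
Reachable nodes: 18 of 21 total.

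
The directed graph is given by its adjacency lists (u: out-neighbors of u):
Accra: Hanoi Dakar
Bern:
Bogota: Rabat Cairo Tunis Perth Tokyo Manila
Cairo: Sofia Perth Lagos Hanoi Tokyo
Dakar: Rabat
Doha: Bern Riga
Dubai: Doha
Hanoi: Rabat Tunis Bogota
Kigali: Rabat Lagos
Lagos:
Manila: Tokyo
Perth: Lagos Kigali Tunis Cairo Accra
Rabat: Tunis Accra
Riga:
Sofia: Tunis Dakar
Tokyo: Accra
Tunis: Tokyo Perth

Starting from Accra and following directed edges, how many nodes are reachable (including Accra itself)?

13

BFS from Accra visits: Accra, Dakar, Hanoi, Rabat, Bogota, Tunis, Cairo, Manila, Perth, Tokyo, Lagos, Sofia, Kigali
Reachable nodes: 13 of 17 total.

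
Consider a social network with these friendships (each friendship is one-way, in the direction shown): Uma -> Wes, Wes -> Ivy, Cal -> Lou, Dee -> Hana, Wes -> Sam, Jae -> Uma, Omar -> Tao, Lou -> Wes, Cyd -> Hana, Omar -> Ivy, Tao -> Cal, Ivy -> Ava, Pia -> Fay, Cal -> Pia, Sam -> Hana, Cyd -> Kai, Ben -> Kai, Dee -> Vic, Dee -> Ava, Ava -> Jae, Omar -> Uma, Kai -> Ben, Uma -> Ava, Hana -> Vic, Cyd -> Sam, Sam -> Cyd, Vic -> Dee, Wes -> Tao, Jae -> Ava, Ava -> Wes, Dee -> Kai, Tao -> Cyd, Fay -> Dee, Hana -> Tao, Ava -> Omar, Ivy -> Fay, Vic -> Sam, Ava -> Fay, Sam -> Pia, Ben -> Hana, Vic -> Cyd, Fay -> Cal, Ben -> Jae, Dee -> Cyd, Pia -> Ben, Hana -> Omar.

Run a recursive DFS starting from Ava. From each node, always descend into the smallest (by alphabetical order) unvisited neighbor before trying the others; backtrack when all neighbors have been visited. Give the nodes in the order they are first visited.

Visit Ava
Ava → Fay
Fay → Cal
Cal → Lou
Lou → Wes
Wes → Ivy
Wes → Sam
Sam → Cyd
Cyd → Hana
Hana → Omar
Omar → Tao
Omar → Uma
Hana → Vic
Vic → Dee
Dee → Kai
Kai → Ben
Ben → Jae
Sam → Pia

Ava, Fay, Cal, Lou, Wes, Ivy, Sam, Cyd, Hana, Omar, Tao, Uma, Vic, Dee, Kai, Ben, Jae, Pia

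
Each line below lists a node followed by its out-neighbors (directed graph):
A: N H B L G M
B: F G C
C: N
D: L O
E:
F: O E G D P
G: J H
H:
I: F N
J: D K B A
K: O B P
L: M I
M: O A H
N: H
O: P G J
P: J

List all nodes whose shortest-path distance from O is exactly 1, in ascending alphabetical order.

Level 0: O
Level 1: G, J, P
Level 2: A, B, D, H, K
Level 3: C, F, L, M, N
Level 4: E, I

G, J, P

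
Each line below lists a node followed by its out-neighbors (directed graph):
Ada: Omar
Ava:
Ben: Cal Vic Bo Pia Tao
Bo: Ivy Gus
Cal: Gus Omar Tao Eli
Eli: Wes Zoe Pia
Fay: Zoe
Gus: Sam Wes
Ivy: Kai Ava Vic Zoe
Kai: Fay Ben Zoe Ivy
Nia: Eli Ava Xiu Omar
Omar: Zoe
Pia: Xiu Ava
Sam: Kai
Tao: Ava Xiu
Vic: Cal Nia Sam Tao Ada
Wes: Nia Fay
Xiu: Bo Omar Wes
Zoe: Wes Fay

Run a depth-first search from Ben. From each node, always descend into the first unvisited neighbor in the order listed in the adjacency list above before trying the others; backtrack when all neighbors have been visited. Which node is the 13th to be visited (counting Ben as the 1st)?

Bo

Visit Ben
Ben → Cal
Cal → Gus
Gus → Sam
Sam → Kai
Kai → Fay
Fay → Zoe
Zoe → Wes
Wes → Nia
Nia → Eli
Eli → Pia
Pia → Xiu
Xiu → Bo
Bo → Ivy
Ivy → Ava
Ivy → Vic
Vic → Tao
Vic → Ada
Ada → Omar

Visit order: Ben, Cal, Gus, Sam, Kai, Fay, Zoe, Wes, Nia, Eli, Pia, Xiu, Bo, Ivy, Ava, Vic, Tao, Ada, Omar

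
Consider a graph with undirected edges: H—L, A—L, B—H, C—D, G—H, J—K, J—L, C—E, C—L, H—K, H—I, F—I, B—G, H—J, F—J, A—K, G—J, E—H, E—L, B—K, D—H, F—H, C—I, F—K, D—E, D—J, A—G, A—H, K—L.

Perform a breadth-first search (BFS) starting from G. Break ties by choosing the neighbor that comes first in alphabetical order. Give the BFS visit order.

G → A → B → H → J → K → L → D → E → F → I → C

Visit G; enqueue A, B, H, J → queue [A, B, H, J]
Visit A; enqueue K, L → queue [B, H, J, K, L]
Visit B → queue [H, J, K, L]
Visit H; enqueue D, E, F, I → queue [J, K, L, D, E, F, I]
Visit J → queue [K, L, D, E, F, I]
Visit K → queue [L, D, E, F, I]
Visit L; enqueue C → queue [D, E, F, I, C]
Visit D → queue [E, F, I, C]
Visit E → queue [F, I, C]
Visit F → queue [I, C]
Visit I → queue [C]
Visit C → queue []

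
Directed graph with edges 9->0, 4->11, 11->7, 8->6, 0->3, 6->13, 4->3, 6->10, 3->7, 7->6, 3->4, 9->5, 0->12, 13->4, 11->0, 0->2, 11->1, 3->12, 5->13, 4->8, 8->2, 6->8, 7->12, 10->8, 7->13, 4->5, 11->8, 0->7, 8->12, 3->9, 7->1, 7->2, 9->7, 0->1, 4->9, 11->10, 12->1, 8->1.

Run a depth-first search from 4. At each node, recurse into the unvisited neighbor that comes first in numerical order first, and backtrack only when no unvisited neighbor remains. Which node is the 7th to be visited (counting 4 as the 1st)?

8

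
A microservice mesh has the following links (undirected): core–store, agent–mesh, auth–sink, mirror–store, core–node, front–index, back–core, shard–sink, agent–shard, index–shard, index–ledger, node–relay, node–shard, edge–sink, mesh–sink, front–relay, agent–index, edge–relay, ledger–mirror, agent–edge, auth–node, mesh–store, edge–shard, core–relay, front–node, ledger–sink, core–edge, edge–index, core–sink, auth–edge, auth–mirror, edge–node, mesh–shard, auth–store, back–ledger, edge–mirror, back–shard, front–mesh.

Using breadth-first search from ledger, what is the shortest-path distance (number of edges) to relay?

3

Level 0: ledger
Level 1: back, index, mirror, sink
Level 2: agent, auth, core, edge, front, mesh, shard, store
Level 3: node, relay
relay first appears at level 3.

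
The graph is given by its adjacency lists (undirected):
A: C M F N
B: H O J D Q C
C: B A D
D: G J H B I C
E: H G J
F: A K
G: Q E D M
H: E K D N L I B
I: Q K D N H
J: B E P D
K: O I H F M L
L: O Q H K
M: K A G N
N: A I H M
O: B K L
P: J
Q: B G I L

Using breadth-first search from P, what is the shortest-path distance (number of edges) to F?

Level 0: P
Level 1: J
Level 2: B, D, E
Level 3: C, G, H, I, O, Q
Level 4: A, K, L, M, N
Level 5: F
F first appears at level 5.

5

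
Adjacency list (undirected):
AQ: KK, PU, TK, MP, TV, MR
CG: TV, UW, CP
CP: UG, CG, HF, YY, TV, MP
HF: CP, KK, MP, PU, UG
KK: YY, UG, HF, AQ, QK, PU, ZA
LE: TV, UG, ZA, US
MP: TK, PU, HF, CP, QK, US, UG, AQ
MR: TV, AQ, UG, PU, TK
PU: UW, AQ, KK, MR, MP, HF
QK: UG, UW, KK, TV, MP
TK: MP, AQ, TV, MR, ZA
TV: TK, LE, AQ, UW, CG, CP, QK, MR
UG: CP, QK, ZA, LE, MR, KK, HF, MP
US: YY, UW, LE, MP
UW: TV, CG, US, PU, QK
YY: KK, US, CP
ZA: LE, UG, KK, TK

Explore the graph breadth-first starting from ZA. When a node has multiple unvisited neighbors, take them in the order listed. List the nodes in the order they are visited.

Visit ZA; enqueue LE, UG, KK, TK → queue [LE, UG, KK, TK]
Visit LE; enqueue TV, US → queue [UG, KK, TK, TV, US]
Visit UG; enqueue CP, QK, MR, HF, MP → queue [KK, TK, TV, US, CP, QK, MR, HF, MP]
Visit KK; enqueue YY, AQ, PU → queue [TK, TV, US, CP, QK, MR, HF, MP, YY, AQ, PU]
Visit TK → queue [TV, US, CP, QK, MR, HF, MP, YY, AQ, PU]
Visit TV; enqueue UW, CG → queue [US, CP, QK, MR, HF, MP, YY, AQ, PU, UW, CG]
Visit US → queue [CP, QK, MR, HF, MP, YY, AQ, PU, UW, CG]
Visit CP → queue [QK, MR, HF, MP, YY, AQ, PU, UW, CG]
Visit QK → queue [MR, HF, MP, YY, AQ, PU, UW, CG]
Visit MR → queue [HF, MP, YY, AQ, PU, UW, CG]
Visit HF → queue [MP, YY, AQ, PU, UW, CG]
Visit MP → queue [YY, AQ, PU, UW, CG]
Visit YY → queue [AQ, PU, UW, CG]
Visit AQ → queue [PU, UW, CG]
Visit PU → queue [UW, CG]
Visit UW → queue [CG]
Visit CG → queue []

ZA, LE, UG, KK, TK, TV, US, CP, QK, MR, HF, MP, YY, AQ, PU, UW, CG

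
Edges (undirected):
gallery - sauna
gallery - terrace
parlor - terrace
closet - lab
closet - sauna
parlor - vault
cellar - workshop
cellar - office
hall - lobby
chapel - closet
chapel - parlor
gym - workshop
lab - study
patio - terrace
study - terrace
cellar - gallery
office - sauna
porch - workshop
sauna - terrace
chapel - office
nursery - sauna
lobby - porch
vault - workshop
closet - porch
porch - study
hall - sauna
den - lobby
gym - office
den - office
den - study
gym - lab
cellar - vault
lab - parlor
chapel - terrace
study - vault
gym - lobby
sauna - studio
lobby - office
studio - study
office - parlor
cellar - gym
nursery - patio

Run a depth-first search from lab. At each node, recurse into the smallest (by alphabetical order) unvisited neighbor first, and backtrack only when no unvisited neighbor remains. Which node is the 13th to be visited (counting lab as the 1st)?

workshop

Visit lab
lab → closet
closet → chapel
chapel → office
office → cellar
cellar → gallery
gallery → sauna
sauna → hall
hall → lobby
lobby → den
den → study
study → porch
porch → workshop
workshop → gym
workshop → vault
vault → parlor
parlor → terrace
terrace → patio
patio → nursery
study → studio

Visit order: lab, closet, chapel, office, cellar, gallery, sauna, hall, lobby, den, study, porch, workshop, gym, vault, parlor, terrace, patio, nursery, studio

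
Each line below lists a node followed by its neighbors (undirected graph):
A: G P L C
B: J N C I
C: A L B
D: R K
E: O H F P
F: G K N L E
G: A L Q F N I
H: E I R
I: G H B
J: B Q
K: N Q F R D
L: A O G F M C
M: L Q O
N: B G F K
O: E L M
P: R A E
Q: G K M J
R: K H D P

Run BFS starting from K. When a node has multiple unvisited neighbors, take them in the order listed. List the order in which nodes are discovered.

Visit K; enqueue N, Q, F, R, D → queue [N, Q, F, R, D]
Visit N; enqueue B, G → queue [Q, F, R, D, B, G]
Visit Q; enqueue M, J → queue [F, R, D, B, G, M, J]
Visit F; enqueue L, E → queue [R, D, B, G, M, J, L, E]
Visit R; enqueue H, P → queue [D, B, G, M, J, L, E, H, P]
Visit D → queue [B, G, M, J, L, E, H, P]
Visit B; enqueue C, I → queue [G, M, J, L, E, H, P, C, I]
Visit G; enqueue A → queue [M, J, L, E, H, P, C, I, A]
Visit M; enqueue O → queue [J, L, E, H, P, C, I, A, O]
Visit J → queue [L, E, H, P, C, I, A, O]
Visit L → queue [E, H, P, C, I, A, O]
Visit E → queue [H, P, C, I, A, O]
Visit H → queue [P, C, I, A, O]
Visit P → queue [C, I, A, O]
Visit C → queue [I, A, O]
Visit I → queue [A, O]
Visit A → queue [O]
Visit O → queue []

K -> N -> Q -> F -> R -> D -> B -> G -> M -> J -> L -> E -> H -> P -> C -> I -> A -> O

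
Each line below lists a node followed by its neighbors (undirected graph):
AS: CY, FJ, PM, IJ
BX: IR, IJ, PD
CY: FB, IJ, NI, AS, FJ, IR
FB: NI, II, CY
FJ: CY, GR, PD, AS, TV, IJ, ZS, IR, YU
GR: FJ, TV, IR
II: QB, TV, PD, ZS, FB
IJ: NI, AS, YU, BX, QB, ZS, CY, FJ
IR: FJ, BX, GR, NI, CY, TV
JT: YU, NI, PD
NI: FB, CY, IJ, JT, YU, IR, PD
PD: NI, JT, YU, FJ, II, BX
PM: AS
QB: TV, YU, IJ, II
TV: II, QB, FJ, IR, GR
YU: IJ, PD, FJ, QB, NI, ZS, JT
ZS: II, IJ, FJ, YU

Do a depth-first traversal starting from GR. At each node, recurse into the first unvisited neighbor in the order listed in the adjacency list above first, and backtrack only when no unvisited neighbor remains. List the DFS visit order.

GR -> FJ -> CY -> FB -> NI -> IJ -> AS -> PM -> YU -> PD -> JT -> II -> QB -> TV -> IR -> BX -> ZS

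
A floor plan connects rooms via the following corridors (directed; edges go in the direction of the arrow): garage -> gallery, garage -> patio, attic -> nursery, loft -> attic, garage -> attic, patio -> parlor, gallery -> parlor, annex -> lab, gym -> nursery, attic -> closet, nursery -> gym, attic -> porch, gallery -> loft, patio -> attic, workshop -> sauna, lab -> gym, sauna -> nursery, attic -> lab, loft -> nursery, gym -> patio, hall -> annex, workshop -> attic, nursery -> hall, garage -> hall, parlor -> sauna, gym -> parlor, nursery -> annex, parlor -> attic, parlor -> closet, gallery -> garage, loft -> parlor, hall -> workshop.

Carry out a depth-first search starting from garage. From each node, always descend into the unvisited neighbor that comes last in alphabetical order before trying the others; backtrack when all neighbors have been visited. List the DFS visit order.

garage -> patio -> parlor -> sauna -> nursery -> hall -> workshop -> attic -> porch -> lab -> gym -> closet -> annex -> gallery -> loft

Visit garage
garage → patio
patio → parlor
parlor → sauna
sauna → nursery
nursery → hall
hall → workshop
workshop → attic
attic → porch
attic → lab
lab → gym
attic → closet
hall → annex
garage → gallery
gallery → loft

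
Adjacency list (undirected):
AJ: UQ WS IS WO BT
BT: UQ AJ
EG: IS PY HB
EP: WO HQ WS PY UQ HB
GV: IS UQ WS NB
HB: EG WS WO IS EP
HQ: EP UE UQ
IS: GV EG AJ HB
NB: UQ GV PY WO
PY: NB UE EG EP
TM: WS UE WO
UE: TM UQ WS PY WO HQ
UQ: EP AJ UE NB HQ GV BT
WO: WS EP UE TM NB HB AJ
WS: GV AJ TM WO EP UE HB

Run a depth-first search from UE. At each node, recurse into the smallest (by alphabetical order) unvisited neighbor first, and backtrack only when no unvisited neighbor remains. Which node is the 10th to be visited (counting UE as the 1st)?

Visit UE
UE → HQ
HQ → EP
EP → HB
HB → EG
EG → IS
IS → AJ
AJ → BT
BT → UQ
UQ → GV
GV → NB
NB → PY
NB → WO
WO → TM
TM → WS

Visit order: UE, HQ, EP, HB, EG, IS, AJ, BT, UQ, GV, NB, PY, WO, TM, WS

GV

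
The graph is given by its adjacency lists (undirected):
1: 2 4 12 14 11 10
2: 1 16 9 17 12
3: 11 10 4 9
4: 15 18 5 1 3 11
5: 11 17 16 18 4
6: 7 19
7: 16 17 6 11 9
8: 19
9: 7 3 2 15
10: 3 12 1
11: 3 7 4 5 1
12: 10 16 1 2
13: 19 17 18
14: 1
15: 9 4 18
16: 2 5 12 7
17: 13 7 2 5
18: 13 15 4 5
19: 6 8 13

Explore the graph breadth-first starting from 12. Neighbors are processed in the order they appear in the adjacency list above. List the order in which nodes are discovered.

Visit 12; enqueue 10, 16, 1, 2 → queue [10, 16, 1, 2]
Visit 10; enqueue 3 → queue [16, 1, 2, 3]
Visit 16; enqueue 5, 7 → queue [1, 2, 3, 5, 7]
Visit 1; enqueue 4, 14, 11 → queue [2, 3, 5, 7, 4, 14, 11]
Visit 2; enqueue 9, 17 → queue [3, 5, 7, 4, 14, 11, 9, 17]
Visit 3 → queue [5, 7, 4, 14, 11, 9, 17]
Visit 5; enqueue 18 → queue [7, 4, 14, 11, 9, 17, 18]
Visit 7; enqueue 6 → queue [4, 14, 11, 9, 17, 18, 6]
Visit 4; enqueue 15 → queue [14, 11, 9, 17, 18, 6, 15]
Visit 14 → queue [11, 9, 17, 18, 6, 15]
Visit 11 → queue [9, 17, 18, 6, 15]
Visit 9 → queue [17, 18, 6, 15]
Visit 17; enqueue 13 → queue [18, 6, 15, 13]
Visit 18 → queue [6, 15, 13]
Visit 6; enqueue 19 → queue [15, 13, 19]
Visit 15 → queue [13, 19]
Visit 13 → queue [19]
Visit 19; enqueue 8 → queue [8]
Visit 8 → queue []

12 10 16 1 2 3 5 7 4 14 11 9 17 18 6 15 13 19 8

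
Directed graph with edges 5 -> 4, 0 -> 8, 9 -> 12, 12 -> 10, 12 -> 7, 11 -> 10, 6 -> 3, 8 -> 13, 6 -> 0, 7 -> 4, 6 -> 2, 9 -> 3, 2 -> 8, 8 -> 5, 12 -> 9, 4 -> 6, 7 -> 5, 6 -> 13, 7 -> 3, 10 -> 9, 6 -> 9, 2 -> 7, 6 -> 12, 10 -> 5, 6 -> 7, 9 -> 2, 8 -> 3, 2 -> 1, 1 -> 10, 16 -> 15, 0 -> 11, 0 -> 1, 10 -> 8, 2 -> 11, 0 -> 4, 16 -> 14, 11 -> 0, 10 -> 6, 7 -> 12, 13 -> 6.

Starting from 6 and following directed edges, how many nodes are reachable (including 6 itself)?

BFS from 6 visits: 6, 13, 12, 9, 7, 3, 2, 0, 10, 5, 4, 11, 8, 1
Reachable nodes: 14 of 17 total.

14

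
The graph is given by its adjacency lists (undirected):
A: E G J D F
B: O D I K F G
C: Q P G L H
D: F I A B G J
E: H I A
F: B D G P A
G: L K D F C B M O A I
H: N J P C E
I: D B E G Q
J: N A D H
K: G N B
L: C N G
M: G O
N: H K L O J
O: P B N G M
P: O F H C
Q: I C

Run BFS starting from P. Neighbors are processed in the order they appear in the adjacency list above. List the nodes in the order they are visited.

P O F H C B N G M D A J E Q L I K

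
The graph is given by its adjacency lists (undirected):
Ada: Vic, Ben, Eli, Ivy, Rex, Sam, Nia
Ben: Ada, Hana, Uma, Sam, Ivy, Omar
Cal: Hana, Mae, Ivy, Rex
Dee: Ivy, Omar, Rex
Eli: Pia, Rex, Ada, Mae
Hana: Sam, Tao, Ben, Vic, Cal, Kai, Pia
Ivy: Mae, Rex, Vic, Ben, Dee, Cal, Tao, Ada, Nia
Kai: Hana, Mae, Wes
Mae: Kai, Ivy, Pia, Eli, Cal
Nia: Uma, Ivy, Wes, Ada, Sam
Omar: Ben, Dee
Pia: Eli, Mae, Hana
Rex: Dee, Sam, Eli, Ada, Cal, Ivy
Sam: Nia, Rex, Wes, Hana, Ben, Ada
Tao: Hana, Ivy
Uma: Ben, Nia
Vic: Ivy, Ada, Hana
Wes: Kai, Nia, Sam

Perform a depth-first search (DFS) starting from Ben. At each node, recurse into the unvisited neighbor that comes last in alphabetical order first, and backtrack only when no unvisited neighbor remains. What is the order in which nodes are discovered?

Visit Ben
Ben → Uma
Uma → Nia
Nia → Wes
Wes → Sam
Sam → Rex
Rex → Ivy
Ivy → Vic
Vic → Hana
Hana → Tao
Hana → Pia
Pia → Mae
Mae → Kai
Mae → Eli
Eli → Ada
Mae → Cal
Ivy → Dee
Dee → Omar

Ben, Uma, Nia, Wes, Sam, Rex, Ivy, Vic, Hana, Tao, Pia, Mae, Kai, Eli, Ada, Cal, Dee, Omar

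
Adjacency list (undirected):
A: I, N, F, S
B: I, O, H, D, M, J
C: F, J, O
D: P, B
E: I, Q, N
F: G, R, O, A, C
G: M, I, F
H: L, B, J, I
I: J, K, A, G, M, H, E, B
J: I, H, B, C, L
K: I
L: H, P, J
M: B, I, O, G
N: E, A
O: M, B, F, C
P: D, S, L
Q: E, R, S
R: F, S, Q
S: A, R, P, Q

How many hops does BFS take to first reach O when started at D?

Level 0: D
Level 1: B, P
Level 2: H, I, J, L, M, O, S
Level 3: A, C, E, F, G, K, Q, R
Level 4: N
O first appears at level 2.

2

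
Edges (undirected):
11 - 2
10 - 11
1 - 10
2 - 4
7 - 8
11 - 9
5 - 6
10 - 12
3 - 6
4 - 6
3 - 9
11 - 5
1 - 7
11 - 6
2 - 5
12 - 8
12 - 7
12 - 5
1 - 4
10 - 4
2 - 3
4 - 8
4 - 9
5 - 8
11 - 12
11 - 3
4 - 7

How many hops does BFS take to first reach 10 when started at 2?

2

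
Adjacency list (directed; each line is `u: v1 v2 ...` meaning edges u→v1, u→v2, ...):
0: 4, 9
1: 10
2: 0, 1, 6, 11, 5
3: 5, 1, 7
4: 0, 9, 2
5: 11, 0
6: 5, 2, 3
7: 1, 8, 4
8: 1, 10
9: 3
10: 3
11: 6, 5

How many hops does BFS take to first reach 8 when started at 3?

Level 0: 3
Level 1: 1, 5, 7
Level 2: 0, 4, 8, 10, 11
Level 3: 2, 6, 9
8 first appears at level 2.

2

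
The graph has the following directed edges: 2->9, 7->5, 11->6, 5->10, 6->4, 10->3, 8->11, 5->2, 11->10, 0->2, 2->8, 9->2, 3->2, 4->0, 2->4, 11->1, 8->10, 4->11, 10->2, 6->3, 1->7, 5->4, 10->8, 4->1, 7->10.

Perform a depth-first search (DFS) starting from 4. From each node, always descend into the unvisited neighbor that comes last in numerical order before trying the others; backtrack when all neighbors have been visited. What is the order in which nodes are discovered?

Visit 4
4 → 11
11 → 10
10 → 8
10 → 3
3 → 2
2 → 9
11 → 6
11 → 1
1 → 7
7 → 5
4 → 0

4, 11, 10, 8, 3, 2, 9, 6, 1, 7, 5, 0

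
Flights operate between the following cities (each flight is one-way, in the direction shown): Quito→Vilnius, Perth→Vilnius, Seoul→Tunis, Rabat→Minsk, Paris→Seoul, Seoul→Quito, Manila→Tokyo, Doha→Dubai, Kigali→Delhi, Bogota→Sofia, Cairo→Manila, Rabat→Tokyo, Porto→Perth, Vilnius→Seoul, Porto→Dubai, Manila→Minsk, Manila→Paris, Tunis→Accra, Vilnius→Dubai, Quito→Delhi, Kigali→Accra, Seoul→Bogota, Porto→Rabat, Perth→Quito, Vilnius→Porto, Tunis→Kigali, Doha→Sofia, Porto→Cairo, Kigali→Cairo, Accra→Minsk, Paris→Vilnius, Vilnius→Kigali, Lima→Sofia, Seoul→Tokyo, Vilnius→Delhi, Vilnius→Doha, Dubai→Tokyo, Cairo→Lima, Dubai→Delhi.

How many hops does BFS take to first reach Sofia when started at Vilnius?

Level 0: Vilnius
Level 1: Delhi, Doha, Dubai, Kigali, Porto, Seoul
Level 2: Accra, Bogota, Cairo, Perth, Quito, Rabat, Sofia, Tokyo, Tunis
Level 3: Lima, Manila, Minsk
Level 4: Paris
Sofia first appears at level 2.

2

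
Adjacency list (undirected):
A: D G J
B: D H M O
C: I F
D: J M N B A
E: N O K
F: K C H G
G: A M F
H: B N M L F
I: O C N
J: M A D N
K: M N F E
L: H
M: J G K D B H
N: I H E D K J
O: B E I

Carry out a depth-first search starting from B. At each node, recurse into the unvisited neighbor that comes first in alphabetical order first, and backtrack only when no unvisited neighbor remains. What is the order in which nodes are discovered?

B D A G F C I N E K M H L J O

Visit B
B → D
D → A
A → G
G → F
F → C
C → I
I → N
N → E
E → K
K → M
M → H
H → L
M → J
E → O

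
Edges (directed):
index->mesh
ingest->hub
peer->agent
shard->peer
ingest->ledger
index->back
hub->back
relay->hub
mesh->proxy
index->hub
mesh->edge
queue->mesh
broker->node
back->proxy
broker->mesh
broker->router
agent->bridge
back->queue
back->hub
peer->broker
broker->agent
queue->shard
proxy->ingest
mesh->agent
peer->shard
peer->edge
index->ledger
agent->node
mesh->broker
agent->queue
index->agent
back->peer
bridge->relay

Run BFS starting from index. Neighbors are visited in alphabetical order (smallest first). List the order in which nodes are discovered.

Visit index; enqueue agent, back, hub, ledger, mesh → queue [agent, back, hub, ledger, mesh]
Visit agent; enqueue bridge, node, queue → queue [back, hub, ledger, mesh, bridge, node, queue]
Visit back; enqueue peer, proxy → queue [hub, ledger, mesh, bridge, node, queue, peer, proxy]
Visit hub → queue [ledger, mesh, bridge, node, queue, peer, proxy]
Visit ledger → queue [mesh, bridge, node, queue, peer, proxy]
Visit mesh; enqueue broker, edge → queue [bridge, node, queue, peer, proxy, broker, edge]
Visit bridge; enqueue relay → queue [node, queue, peer, proxy, broker, edge, relay]
Visit node → queue [queue, peer, proxy, broker, edge, relay]
Visit queue; enqueue shard → queue [peer, proxy, broker, edge, relay, shard]
Visit peer → queue [proxy, broker, edge, relay, shard]
Visit proxy; enqueue ingest → queue [broker, edge, relay, shard, ingest]
Visit broker; enqueue router → queue [edge, relay, shard, ingest, router]
Visit edge → queue [relay, shard, ingest, router]
Visit relay → queue [shard, ingest, router]
Visit shard → queue [ingest, router]
Visit ingest → queue [router]
Visit router → queue []

index, agent, back, hub, ledger, mesh, bridge, node, queue, peer, proxy, broker, edge, relay, shard, ingest, router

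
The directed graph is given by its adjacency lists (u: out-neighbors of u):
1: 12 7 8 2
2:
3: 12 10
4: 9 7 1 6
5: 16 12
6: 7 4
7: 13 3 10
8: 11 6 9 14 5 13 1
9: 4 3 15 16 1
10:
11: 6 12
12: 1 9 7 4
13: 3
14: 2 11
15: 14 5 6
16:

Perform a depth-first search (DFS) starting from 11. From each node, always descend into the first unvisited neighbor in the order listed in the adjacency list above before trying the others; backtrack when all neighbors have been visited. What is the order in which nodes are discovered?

Visit 11
11 → 6
6 → 7
7 → 13
13 → 3
3 → 12
12 → 1
1 → 8
8 → 9
9 → 4
9 → 15
15 → 14
14 → 2
15 → 5
5 → 16
3 → 10

11, 6, 7, 13, 3, 12, 1, 8, 9, 4, 15, 14, 2, 5, 16, 10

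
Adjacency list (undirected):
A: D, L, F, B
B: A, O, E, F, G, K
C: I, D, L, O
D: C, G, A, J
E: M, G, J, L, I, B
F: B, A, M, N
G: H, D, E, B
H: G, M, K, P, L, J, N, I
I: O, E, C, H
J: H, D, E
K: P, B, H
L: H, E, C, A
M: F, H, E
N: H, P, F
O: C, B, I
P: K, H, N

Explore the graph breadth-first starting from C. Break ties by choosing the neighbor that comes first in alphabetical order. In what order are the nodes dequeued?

C D I L O A G J E H B F M K N P

Visit C; enqueue D, I, L, O → queue [D, I, L, O]
Visit D; enqueue A, G, J → queue [I, L, O, A, G, J]
Visit I; enqueue E, H → queue [L, O, A, G, J, E, H]
Visit L → queue [O, A, G, J, E, H]
Visit O; enqueue B → queue [A, G, J, E, H, B]
Visit A; enqueue F → queue [G, J, E, H, B, F]
Visit G → queue [J, E, H, B, F]
Visit J → queue [E, H, B, F]
Visit E; enqueue M → queue [H, B, F, M]
Visit H; enqueue K, N, P → queue [B, F, M, K, N, P]
Visit B → queue [F, M, K, N, P]
Visit F → queue [M, K, N, P]
Visit M → queue [K, N, P]
Visit K → queue [N, P]
Visit N → queue [P]
Visit P → queue []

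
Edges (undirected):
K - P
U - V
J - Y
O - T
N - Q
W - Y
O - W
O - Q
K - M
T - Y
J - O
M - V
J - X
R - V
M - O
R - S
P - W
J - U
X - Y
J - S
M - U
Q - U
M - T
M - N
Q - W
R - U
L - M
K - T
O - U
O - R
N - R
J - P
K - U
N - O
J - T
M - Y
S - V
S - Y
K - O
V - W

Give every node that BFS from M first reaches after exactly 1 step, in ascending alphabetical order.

K, L, N, O, T, U, V, Y

Level 0: M
Level 1: K, L, N, O, T, U, V, Y
Level 2: J, P, Q, R, S, W, X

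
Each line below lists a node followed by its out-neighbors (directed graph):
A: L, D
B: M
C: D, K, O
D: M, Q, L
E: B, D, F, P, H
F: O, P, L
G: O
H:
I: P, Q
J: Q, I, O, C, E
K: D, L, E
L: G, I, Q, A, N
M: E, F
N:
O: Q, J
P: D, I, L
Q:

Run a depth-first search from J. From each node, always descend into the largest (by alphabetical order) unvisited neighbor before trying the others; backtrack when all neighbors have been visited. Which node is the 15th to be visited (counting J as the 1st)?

B

Visit J
J → Q
J → O
J → I
I → P
P → L
L → N
L → G
L → A
A → D
D → M
M → F
M → E
E → H
E → B
J → C
C → K

Visit order: J, Q, O, I, P, L, N, G, A, D, M, F, E, H, B, C, K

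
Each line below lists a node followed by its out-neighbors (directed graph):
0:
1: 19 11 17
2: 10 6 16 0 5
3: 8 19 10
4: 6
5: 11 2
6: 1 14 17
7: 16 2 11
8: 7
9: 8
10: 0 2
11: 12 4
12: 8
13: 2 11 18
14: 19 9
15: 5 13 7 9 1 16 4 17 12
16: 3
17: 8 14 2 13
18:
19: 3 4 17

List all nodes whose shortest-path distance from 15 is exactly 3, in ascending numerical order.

0, 10

Level 0: 15
Level 1: 1, 4, 5, 7, 9, 12, 13, 16, 17
Level 2: 2, 3, 6, 8, 11, 14, 18, 19
Level 3: 0, 10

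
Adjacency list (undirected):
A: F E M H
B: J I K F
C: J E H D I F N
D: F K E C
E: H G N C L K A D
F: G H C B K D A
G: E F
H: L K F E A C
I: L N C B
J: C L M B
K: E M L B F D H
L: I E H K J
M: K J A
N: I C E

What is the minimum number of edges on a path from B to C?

2

Level 0: B
Level 1: F, I, J, K
Level 2: A, C, D, E, G, H, L, M, N
C first appears at level 2.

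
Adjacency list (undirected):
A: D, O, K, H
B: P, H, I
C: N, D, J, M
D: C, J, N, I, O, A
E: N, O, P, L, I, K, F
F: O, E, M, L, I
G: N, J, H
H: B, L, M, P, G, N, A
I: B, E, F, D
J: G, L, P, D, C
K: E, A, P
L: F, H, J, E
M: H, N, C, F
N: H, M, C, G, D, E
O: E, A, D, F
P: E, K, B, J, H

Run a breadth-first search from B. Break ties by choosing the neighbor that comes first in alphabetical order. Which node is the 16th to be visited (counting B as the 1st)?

Visit B; enqueue H, I, P → queue [H, I, P]
Visit H; enqueue A, G, L, M, N → queue [I, P, A, G, L, M, N]
Visit I; enqueue D, E, F → queue [P, A, G, L, M, N, D, E, F]
Visit P; enqueue J, K → queue [A, G, L, M, N, D, E, F, J, K]
Visit A; enqueue O → queue [G, L, M, N, D, E, F, J, K, O]
Visit G → queue [L, M, N, D, E, F, J, K, O]
Visit L → queue [M, N, D, E, F, J, K, O]
Visit M; enqueue C → queue [N, D, E, F, J, K, O, C]
Visit N → queue [D, E, F, J, K, O, C]
Visit D → queue [E, F, J, K, O, C]
Visit E → queue [F, J, K, O, C]
Visit F → queue [J, K, O, C]
Visit J → queue [K, O, C]
Visit K → queue [O, C]
Visit O → queue [C]
Visit C → queue []

Visit order: B, H, I, P, A, G, L, M, N, D, E, F, J, K, O, C

C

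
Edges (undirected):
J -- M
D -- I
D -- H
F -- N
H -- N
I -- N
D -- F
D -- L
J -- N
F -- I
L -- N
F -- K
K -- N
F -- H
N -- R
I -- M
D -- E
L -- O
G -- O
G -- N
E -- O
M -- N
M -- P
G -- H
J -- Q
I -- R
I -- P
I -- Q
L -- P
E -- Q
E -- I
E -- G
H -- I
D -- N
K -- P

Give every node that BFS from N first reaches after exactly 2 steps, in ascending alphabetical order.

E, O, P, Q

Level 0: N
Level 1: D, F, G, H, I, J, K, L, M, R
Level 2: E, O, P, Q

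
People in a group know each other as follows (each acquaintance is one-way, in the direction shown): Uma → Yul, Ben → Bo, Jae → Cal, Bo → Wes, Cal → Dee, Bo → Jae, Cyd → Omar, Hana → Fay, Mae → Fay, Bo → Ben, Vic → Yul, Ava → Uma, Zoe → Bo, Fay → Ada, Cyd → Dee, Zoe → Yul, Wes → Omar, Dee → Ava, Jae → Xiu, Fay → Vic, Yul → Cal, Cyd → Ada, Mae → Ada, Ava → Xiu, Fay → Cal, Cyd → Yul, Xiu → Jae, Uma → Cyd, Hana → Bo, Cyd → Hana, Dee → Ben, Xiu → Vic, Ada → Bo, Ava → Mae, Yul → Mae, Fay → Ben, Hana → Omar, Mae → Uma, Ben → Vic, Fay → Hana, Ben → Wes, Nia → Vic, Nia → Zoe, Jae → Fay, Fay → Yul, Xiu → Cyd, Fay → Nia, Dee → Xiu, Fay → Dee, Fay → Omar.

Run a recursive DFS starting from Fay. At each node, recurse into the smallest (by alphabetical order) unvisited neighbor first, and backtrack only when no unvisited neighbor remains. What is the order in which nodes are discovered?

Fay -> Ada -> Bo -> Ben -> Vic -> Yul -> Cal -> Dee -> Ava -> Mae -> Uma -> Cyd -> Hana -> Omar -> Xiu -> Jae -> Wes -> Nia -> Zoe

Visit Fay
Fay → Ada
Ada → Bo
Bo → Ben
Ben → Vic
Vic → Yul
Yul → Cal
Cal → Dee
Dee → Ava
Ava → Mae
Mae → Uma
Uma → Cyd
Cyd → Hana
Hana → Omar
Ava → Xiu
Xiu → Jae
Ben → Wes
Fay → Nia
Nia → Zoe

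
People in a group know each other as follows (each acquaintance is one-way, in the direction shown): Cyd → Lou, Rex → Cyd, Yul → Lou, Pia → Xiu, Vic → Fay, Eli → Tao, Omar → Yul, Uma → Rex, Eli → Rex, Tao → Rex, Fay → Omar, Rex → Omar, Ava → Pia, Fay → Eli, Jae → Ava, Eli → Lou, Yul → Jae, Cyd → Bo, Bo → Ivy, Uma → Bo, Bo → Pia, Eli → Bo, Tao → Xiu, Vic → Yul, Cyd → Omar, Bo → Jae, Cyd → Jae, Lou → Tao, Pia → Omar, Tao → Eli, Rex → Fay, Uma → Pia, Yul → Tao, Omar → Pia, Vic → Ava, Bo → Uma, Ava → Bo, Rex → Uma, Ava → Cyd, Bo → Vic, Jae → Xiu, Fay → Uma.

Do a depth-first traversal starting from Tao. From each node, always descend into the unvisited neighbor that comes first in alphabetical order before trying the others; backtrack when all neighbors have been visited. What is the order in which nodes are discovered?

Tao Eli Bo Ivy Jae Ava Cyd Lou Omar Pia Xiu Yul Uma Rex Fay Vic

Visit Tao
Tao → Eli
Eli → Bo
Bo → Ivy
Bo → Jae
Jae → Ava
Ava → Cyd
Cyd → Lou
Cyd → Omar
Omar → Pia
Pia → Xiu
Omar → Yul
Bo → Uma
Uma → Rex
Rex → Fay
Bo → Vic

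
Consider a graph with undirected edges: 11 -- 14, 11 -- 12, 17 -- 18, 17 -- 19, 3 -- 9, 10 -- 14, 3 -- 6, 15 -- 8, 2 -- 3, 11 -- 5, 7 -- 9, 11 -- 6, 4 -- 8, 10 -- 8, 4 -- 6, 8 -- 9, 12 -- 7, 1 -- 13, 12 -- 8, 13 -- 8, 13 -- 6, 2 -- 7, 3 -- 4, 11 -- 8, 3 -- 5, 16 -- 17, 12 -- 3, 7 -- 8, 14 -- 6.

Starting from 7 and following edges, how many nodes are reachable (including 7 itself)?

15

BFS from 7 visits: 7, 2, 8, 9, 12, 3, 4, 10, 11, 13, 15, 5, 6, 14, 1
Reachable nodes: 15 of 19 total.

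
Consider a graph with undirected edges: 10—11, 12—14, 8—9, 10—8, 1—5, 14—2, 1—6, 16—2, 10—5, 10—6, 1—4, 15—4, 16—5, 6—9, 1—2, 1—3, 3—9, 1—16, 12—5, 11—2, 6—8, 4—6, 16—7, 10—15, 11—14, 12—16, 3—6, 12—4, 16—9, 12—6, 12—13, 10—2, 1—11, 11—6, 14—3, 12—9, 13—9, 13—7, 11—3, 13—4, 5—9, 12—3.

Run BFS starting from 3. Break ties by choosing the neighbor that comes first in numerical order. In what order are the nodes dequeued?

Visit 3; enqueue 1, 6, 9, 11, 12, 14 → queue [1, 6, 9, 11, 12, 14]
Visit 1; enqueue 2, 4, 5, 16 → queue [6, 9, 11, 12, 14, 2, 4, 5, 16]
Visit 6; enqueue 8, 10 → queue [9, 11, 12, 14, 2, 4, 5, 16, 8, 10]
Visit 9; enqueue 13 → queue [11, 12, 14, 2, 4, 5, 16, 8, 10, 13]
Visit 11 → queue [12, 14, 2, 4, 5, 16, 8, 10, 13]
Visit 12 → queue [14, 2, 4, 5, 16, 8, 10, 13]
Visit 14 → queue [2, 4, 5, 16, 8, 10, 13]
Visit 2 → queue [4, 5, 16, 8, 10, 13]
Visit 4; enqueue 15 → queue [5, 16, 8, 10, 13, 15]
Visit 5 → queue [16, 8, 10, 13, 15]
Visit 16; enqueue 7 → queue [8, 10, 13, 15, 7]
Visit 8 → queue [10, 13, 15, 7]
Visit 10 → queue [13, 15, 7]
Visit 13 → queue [15, 7]
Visit 15 → queue [7]
Visit 7 → queue []

3 1 6 9 11 12 14 2 4 5 16 8 10 13 15 7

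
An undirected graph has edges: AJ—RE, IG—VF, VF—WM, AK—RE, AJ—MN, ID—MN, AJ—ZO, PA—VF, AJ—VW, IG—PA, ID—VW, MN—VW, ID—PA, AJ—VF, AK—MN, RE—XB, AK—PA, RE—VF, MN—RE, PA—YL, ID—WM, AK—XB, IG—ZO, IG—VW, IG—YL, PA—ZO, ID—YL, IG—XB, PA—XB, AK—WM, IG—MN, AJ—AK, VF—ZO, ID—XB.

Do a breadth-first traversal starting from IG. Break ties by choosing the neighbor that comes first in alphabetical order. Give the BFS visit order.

IG MN PA VF VW XB YL ZO AJ AK ID RE WM

Visit IG; enqueue MN, PA, VF, VW, XB, YL, ZO → queue [MN, PA, VF, VW, XB, YL, ZO]
Visit MN; enqueue AJ, AK, ID, RE → queue [PA, VF, VW, XB, YL, ZO, AJ, AK, ID, RE]
Visit PA → queue [VF, VW, XB, YL, ZO, AJ, AK, ID, RE]
Visit VF; enqueue WM → queue [VW, XB, YL, ZO, AJ, AK, ID, RE, WM]
Visit VW → queue [XB, YL, ZO, AJ, AK, ID, RE, WM]
Visit XB → queue [YL, ZO, AJ, AK, ID, RE, WM]
Visit YL → queue [ZO, AJ, AK, ID, RE, WM]
Visit ZO → queue [AJ, AK, ID, RE, WM]
Visit AJ → queue [AK, ID, RE, WM]
Visit AK → queue [ID, RE, WM]
Visit ID → queue [RE, WM]
Visit RE → queue [WM]
Visit WM → queue []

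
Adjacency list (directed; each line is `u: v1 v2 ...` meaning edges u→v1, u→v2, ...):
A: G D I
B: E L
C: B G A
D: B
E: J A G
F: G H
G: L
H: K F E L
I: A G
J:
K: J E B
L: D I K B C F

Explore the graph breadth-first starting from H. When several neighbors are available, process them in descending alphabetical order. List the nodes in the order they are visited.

H, L, K, F, E, I, D, C, B, J, G, A

Visit H; enqueue L, K, F, E → queue [L, K, F, E]
Visit L; enqueue I, D, C, B → queue [K, F, E, I, D, C, B]
Visit K; enqueue J → queue [F, E, I, D, C, B, J]
Visit F; enqueue G → queue [E, I, D, C, B, J, G]
Visit E; enqueue A → queue [I, D, C, B, J, G, A]
Visit I → queue [D, C, B, J, G, A]
Visit D → queue [C, B, J, G, A]
Visit C → queue [B, J, G, A]
Visit B → queue [J, G, A]
Visit J → queue [G, A]
Visit G → queue [A]
Visit A → queue []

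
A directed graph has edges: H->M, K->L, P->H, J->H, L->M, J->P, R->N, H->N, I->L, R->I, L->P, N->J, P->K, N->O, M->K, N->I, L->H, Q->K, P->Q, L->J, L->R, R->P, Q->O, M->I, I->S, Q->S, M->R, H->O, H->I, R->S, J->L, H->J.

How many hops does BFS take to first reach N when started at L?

2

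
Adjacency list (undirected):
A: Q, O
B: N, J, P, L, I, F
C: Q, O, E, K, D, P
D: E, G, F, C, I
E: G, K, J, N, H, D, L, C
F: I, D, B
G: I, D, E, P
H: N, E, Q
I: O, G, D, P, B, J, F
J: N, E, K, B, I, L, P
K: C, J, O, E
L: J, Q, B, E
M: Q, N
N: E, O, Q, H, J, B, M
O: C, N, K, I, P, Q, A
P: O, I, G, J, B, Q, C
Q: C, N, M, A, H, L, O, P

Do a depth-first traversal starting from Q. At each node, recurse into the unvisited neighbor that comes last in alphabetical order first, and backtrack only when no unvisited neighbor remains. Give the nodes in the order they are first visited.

Q, P, O, N, M, J, L, E, K, C, D, I, G, F, B, H, A

Visit Q
Q → P
P → O
O → N
N → M
N → J
J → L
L → E
E → K
K → C
C → D
D → I
I → G
I → F
F → B
E → H
O → A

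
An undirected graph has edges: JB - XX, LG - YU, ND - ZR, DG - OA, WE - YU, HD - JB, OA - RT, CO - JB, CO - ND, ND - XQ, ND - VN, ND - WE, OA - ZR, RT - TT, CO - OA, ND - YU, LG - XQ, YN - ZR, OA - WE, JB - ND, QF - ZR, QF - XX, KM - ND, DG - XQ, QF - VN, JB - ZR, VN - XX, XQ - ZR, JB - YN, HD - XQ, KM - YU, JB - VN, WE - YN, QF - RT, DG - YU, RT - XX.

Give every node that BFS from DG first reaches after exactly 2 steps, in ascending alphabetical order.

CO, HD, KM, LG, ND, RT, WE, ZR

Level 0: DG
Level 1: OA, XQ, YU
Level 2: CO, HD, KM, LG, ND, RT, WE, ZR
Level 3: JB, QF, TT, VN, XX, YN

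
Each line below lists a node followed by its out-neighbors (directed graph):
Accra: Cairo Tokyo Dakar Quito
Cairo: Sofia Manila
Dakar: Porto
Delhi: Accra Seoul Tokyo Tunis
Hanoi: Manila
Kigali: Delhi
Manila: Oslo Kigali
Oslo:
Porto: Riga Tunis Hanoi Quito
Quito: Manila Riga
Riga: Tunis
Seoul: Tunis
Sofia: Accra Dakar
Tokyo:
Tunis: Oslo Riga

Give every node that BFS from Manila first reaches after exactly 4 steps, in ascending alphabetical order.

Level 0: Manila
Level 1: Kigali, Oslo
Level 2: Delhi
Level 3: Accra, Seoul, Tokyo, Tunis
Level 4: Cairo, Dakar, Quito, Riga
Level 5: Porto, Sofia
Level 6: Hanoi

Cairo, Dakar, Quito, Riga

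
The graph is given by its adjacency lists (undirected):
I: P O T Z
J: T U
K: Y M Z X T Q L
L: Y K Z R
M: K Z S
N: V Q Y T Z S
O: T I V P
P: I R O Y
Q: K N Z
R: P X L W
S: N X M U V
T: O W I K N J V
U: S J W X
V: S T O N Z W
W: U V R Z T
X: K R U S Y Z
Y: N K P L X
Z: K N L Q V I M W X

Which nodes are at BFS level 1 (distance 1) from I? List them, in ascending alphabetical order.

O, P, T, Z

Level 0: I
Level 1: O, P, T, Z
Level 2: J, K, L, M, N, Q, R, V, W, X, Y
Level 3: S, U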